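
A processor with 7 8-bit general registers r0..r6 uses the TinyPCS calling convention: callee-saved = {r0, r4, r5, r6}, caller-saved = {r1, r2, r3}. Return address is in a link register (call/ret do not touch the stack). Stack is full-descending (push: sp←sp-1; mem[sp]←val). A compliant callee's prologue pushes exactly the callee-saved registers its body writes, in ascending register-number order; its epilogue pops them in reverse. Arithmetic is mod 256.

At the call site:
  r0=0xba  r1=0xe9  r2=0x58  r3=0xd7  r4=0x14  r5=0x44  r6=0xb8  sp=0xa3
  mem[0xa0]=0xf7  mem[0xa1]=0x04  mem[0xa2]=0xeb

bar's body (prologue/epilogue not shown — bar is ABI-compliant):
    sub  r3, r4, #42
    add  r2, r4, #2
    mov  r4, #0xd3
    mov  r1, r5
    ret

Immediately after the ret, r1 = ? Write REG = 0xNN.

prologue: push r4 -> mem[0xa2]=0x14, sp=0xa2
body[0] sub  r3, r4, #42 -> r3=0xea
body[1] add  r2, r4, #2 -> r2=0x16
body[2] mov  r4, #0xd3 -> r4=0xd3
body[3] mov  r1, r5 -> r1=0x44
epilogue: pop r4=0x14, sp=0xa3
r1 is caller-saved -> body value

REG = 0x44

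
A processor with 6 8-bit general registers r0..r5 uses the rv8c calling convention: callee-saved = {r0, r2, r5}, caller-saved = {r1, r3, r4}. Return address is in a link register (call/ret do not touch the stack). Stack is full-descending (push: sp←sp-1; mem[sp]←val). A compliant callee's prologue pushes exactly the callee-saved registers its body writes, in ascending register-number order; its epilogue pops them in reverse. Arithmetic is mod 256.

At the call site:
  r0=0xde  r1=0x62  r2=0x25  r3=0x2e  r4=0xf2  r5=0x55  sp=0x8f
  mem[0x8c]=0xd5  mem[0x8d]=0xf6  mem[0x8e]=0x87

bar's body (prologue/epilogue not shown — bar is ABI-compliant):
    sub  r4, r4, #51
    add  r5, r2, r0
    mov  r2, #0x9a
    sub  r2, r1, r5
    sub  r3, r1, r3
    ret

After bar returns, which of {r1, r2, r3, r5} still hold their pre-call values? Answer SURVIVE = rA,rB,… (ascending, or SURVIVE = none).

SURVIVE = r1,r2,r5

prologue: push r2 → mem[0x8e]=0x25, sp=0x8e
prologue: push r5 → mem[0x8d]=0x55, sp=0x8d
body[0] sub  r4, r4, #51 → r4=0xbf
body[1] add  r5, r2, r0 → r5=0x03
body[2] mov  r2, #0x9a → r2=0x9a
body[3] sub  r2, r1, r5 → r2=0x5f
body[4] sub  r3, r1, r3 → r3=0x34
epilogue: pop r5=0x55, sp=0x8e
epilogue: pop r2=0x25, sp=0x8f
r1: caller-saved, written=False
r2: callee-saved, written=True
r3: caller-saved, written=True
r5: callee-saved, written=True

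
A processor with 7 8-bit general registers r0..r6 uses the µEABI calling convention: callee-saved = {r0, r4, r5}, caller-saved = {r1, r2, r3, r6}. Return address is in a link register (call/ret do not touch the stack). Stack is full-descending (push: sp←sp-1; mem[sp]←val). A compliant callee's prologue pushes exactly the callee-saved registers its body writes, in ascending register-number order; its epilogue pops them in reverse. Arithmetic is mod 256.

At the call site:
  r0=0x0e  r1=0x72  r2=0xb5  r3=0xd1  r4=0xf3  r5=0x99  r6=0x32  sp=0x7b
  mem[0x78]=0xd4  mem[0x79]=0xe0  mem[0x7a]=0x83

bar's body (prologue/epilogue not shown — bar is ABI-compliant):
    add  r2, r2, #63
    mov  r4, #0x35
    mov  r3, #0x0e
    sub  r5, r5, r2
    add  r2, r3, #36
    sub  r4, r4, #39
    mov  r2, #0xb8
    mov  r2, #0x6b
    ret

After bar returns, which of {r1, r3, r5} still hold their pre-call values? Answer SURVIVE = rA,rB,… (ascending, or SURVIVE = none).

SURVIVE = r1,r5

prologue: push r4 -> mem[0x7a]=0xf3, sp=0x7a
prologue: push r5 -> mem[0x79]=0x99, sp=0x79
body[0] add  r2, r2, #63 -> r2=0xf4
body[1] mov  r4, #0x35 -> r4=0x35
body[2] mov  r3, #0x0e -> r3=0x0e
body[3] sub  r5, r5, r2 -> r5=0xa5
body[4] add  r2, r3, #36 -> r2=0x32
body[5] sub  r4, r4, #39 -> r4=0x0e
body[6] mov  r2, #0xb8 -> r2=0xb8
body[7] mov  r2, #0x6b -> r2=0x6b
epilogue: pop r5=0x99, sp=0x7a
epilogue: pop r4=0xf3, sp=0x7b
r1: caller-saved, written=False
r3: caller-saved, written=True
r5: callee-saved, written=True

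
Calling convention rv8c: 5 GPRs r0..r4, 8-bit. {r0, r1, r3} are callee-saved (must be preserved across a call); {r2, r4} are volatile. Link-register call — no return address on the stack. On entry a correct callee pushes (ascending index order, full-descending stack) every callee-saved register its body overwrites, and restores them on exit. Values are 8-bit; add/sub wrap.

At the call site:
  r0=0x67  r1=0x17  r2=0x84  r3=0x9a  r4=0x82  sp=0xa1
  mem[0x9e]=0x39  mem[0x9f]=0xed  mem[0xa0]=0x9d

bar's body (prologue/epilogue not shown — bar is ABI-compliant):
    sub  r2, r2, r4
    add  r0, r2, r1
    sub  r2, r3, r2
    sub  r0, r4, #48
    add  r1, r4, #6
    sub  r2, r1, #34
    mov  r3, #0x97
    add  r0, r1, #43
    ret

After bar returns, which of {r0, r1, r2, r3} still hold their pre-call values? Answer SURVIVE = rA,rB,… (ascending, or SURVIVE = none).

prologue: push r0 → mem[0xa0]=0x67, sp=0xa0
prologue: push r1 → mem[0x9f]=0x17, sp=0x9f
prologue: push r3 → mem[0x9e]=0x9a, sp=0x9e
body[0] sub  r2, r2, r4 → r2=0x02
body[1] add  r0, r2, r1 → r0=0x19
body[2] sub  r2, r3, r2 → r2=0x98
body[3] sub  r0, r4, #48 → r0=0x52
body[4] add  r1, r4, #6 → r1=0x88
body[5] sub  r2, r1, #34 → r2=0x66
body[6] mov  r3, #0x97 → r3=0x97
body[7] add  r0, r1, #43 → r0=0xb3
epilogue: pop r3=0x9a, sp=0x9f
epilogue: pop r1=0x17, sp=0xa0
epilogue: pop r0=0x67, sp=0xa1
r0: callee-saved, written=True
r1: callee-saved, written=True
r2: caller-saved, written=True
r3: callee-saved, written=True

SURVIVE = r0,r1,r3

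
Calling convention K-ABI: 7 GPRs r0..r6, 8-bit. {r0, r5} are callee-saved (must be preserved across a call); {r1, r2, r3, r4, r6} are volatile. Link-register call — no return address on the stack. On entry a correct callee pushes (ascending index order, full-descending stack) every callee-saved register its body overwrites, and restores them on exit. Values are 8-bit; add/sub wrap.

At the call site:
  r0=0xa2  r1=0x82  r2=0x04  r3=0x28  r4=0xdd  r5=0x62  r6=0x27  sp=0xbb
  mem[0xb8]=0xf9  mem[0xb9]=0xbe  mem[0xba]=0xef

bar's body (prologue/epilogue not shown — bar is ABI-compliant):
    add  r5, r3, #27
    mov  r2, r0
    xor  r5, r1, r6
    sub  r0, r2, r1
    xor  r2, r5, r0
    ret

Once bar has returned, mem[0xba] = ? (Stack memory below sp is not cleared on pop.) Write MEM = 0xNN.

prologue: push r0 -> mem[0xba]=0xa2, sp=0xba
prologue: push r5 -> mem[0xb9]=0x62, sp=0xb9
body[0] add  r5, r3, #27 -> r5=0x43
body[1] mov  r2, r0 -> r2=0xa2
body[2] xor  r5, r1, r6 -> r5=0xa5
body[3] sub  r0, r2, r1 -> r0=0x20
body[4] xor  r2, r5, r0 -> r2=0x85
epilogue: pop r5=0x62, sp=0xba
epilogue: pop r0=0xa2, sp=0xbb
prologue pushed ['r0', 'r5'] at ['0xba', '0xb9']

MEM = 0xa2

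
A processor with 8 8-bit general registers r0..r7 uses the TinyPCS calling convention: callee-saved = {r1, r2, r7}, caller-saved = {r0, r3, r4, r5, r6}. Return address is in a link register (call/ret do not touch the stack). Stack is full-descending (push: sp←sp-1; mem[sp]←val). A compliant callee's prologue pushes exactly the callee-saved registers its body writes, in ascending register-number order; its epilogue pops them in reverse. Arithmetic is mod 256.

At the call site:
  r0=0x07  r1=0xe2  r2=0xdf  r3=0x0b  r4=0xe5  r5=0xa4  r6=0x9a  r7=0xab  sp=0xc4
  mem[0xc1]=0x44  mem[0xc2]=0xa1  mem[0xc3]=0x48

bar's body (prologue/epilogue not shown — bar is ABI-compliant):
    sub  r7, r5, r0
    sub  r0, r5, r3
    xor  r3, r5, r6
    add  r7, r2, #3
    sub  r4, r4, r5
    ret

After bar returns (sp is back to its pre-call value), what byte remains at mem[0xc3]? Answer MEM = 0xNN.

MEM = 0xab

prologue: push r7 -> mem[0xc3]=0xab, sp=0xc3
body[0] sub  r7, r5, r0 -> r7=0x9d
body[1] sub  r0, r5, r3 -> r0=0x99
body[2] xor  r3, r5, r6 -> r3=0x3e
body[3] add  r7, r2, #3 -> r7=0xe2
body[4] sub  r4, r4, r5 -> r4=0x41
epilogue: pop r7=0xab, sp=0xc4
prologue pushed ['r7'] at ['0xc3']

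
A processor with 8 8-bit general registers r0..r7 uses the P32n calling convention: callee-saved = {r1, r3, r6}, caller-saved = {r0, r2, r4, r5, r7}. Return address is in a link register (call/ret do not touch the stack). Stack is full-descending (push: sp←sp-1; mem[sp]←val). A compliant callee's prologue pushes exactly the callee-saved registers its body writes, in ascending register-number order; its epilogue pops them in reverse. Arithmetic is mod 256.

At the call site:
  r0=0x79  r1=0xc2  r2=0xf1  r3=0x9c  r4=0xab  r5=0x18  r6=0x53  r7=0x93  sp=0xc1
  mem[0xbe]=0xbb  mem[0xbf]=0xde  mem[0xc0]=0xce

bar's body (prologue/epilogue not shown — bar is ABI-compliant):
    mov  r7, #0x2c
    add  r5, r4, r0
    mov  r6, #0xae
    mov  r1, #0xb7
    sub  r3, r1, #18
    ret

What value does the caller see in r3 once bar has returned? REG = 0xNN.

REG = 0x9c

prologue: push r1 → mem[0xc0]=0xc2, sp=0xc0
prologue: push r3 → mem[0xbf]=0x9c, sp=0xbf
prologue: push r6 → mem[0xbe]=0x53, sp=0xbe
body[0] mov  r7, #0x2c → r7=0x2c
body[1] add  r5, r4, r0 → r5=0x24
body[2] mov  r6, #0xae → r6=0xae
body[3] mov  r1, #0xb7 → r1=0xb7
body[4] sub  r3, r1, #18 → r3=0xa5
epilogue: pop r6=0x53, sp=0xbf
epilogue: pop r3=0x9c, sp=0xc0
epilogue: pop r1=0xc2, sp=0xc1
r3 is callee-saved → restored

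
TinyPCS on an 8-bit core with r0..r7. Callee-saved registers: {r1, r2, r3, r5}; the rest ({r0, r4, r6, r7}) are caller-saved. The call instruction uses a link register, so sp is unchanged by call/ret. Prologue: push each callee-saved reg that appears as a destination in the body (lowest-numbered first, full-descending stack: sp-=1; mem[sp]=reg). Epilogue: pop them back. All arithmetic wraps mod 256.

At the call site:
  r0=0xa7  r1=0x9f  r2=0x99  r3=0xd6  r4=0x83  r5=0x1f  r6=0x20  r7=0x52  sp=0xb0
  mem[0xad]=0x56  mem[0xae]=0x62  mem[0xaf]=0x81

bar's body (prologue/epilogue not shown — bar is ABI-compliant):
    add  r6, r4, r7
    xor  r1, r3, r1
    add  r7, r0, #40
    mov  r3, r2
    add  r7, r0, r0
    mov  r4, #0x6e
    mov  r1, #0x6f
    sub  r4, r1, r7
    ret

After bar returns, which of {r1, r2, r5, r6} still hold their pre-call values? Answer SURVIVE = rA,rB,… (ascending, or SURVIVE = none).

prologue: push r1 → mem[0xaf]=0x9f, sp=0xaf
prologue: push r3 → mem[0xae]=0xd6, sp=0xae
body[0] add  r6, r4, r7 → r6=0xd5
body[1] xor  r1, r3, r1 → r1=0x49
body[2] add  r7, r0, #40 → r7=0xcf
body[3] mov  r3, r2 → r3=0x99
body[4] add  r7, r0, r0 → r7=0x4e
body[5] mov  r4, #0x6e → r4=0x6e
body[6] mov  r1, #0x6f → r1=0x6f
body[7] sub  r4, r1, r7 → r4=0x21
epilogue: pop r3=0xd6, sp=0xaf
epilogue: pop r1=0x9f, sp=0xb0
r1: callee-saved, written=True
r2: callee-saved, written=False
r5: callee-saved, written=False
r6: caller-saved, written=True

SURVIVE = r1,r2,r5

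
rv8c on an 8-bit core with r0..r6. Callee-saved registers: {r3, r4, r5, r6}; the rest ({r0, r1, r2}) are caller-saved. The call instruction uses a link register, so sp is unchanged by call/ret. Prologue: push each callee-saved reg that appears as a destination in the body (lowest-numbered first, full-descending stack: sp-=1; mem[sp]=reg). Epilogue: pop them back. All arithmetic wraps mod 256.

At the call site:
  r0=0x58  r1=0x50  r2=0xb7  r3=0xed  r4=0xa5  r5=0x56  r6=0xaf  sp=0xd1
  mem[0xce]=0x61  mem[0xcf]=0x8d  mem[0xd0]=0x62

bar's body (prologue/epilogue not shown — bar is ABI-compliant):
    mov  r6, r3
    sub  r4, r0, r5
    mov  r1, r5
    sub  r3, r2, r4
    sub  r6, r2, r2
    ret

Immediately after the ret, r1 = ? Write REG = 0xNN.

prologue: push r3 → mem[0xd0]=0xed, sp=0xd0
prologue: push r4 → mem[0xcf]=0xa5, sp=0xcf
prologue: push r6 → mem[0xce]=0xaf, sp=0xce
body[0] mov  r6, r3 → r6=0xed
body[1] sub  r4, r0, r5 → r4=0x02
body[2] mov  r1, r5 → r1=0x56
body[3] sub  r3, r2, r4 → r3=0xb5
body[4] sub  r6, r2, r2 → r6=0x00
epilogue: pop r6=0xaf, sp=0xcf
epilogue: pop r4=0xa5, sp=0xd0
epilogue: pop r3=0xed, sp=0xd1
r1 is caller-saved → body value

REG = 0x56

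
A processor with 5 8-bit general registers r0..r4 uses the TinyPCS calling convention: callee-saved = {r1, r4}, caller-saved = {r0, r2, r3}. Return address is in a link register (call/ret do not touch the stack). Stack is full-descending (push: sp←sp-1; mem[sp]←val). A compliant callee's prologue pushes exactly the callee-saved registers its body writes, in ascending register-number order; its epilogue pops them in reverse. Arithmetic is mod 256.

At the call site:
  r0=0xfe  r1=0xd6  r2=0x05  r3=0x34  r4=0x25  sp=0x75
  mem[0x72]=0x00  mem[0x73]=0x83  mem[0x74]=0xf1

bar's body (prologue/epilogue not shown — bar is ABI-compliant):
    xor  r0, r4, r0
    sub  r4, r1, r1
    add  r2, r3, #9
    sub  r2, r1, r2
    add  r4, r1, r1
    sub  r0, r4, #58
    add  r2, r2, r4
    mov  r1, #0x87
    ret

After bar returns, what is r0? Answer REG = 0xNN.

REG = 0x72

prologue: push r1 → mem[0x74]=0xd6, sp=0x74
prologue: push r4 → mem[0x73]=0x25, sp=0x73
body[0] xor  r0, r4, r0 → r0=0xdb
body[1] sub  r4, r1, r1 → r4=0x00
body[2] add  r2, r3, #9 → r2=0x3d
body[3] sub  r2, r1, r2 → r2=0x99
body[4] add  r4, r1, r1 → r4=0xac
body[5] sub  r0, r4, #58 → r0=0x72
body[6] add  r2, r2, r4 → r2=0x45
body[7] mov  r1, #0x87 → r1=0x87
epilogue: pop r4=0x25, sp=0x74
epilogue: pop r1=0xd6, sp=0x75
r0 is caller-saved → body value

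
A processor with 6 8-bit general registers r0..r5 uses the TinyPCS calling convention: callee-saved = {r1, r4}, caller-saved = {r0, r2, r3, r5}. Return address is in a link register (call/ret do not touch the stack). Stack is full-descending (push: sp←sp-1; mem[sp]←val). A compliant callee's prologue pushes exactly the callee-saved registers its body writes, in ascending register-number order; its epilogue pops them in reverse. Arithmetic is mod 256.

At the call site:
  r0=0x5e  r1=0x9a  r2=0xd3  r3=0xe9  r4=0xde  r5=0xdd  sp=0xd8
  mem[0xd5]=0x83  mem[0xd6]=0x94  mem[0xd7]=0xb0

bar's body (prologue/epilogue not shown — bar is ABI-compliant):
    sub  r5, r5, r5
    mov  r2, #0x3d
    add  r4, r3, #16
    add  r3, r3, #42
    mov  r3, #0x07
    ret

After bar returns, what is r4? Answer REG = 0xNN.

REG = 0xde

prologue: push r4 -> mem[0xd7]=0xde, sp=0xd7
body[0] sub  r5, r5, r5 -> r5=0x00
body[1] mov  r2, #0x3d -> r2=0x3d
body[2] add  r4, r3, #16 -> r4=0xf9
body[3] add  r3, r3, #42 -> r3=0x13
body[4] mov  r3, #0x07 -> r3=0x07
epilogue: pop r4=0xde, sp=0xd8
r4 is callee-saved -> restored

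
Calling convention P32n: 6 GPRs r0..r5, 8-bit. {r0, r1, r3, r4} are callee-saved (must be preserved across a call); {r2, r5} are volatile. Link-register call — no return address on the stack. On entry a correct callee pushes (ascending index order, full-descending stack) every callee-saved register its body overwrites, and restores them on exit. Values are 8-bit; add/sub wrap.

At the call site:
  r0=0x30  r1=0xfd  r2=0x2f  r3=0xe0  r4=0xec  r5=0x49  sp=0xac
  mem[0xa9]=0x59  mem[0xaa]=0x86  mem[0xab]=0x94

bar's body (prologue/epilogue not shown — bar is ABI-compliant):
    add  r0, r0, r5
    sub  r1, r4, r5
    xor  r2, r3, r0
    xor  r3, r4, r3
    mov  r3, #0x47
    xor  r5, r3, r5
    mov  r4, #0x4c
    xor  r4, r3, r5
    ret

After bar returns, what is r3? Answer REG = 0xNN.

prologue: push r0 → mem[0xab]=0x30, sp=0xab
prologue: push r1 → mem[0xaa]=0xfd, sp=0xaa
prologue: push r3 → mem[0xa9]=0xe0, sp=0xa9
prologue: push r4 → mem[0xa8]=0xec, sp=0xa8
body[0] add  r0, r0, r5 → r0=0x79
body[1] sub  r1, r4, r5 → r1=0xa3
body[2] xor  r2, r3, r0 → r2=0x99
body[3] xor  r3, r4, r3 → r3=0x0c
body[4] mov  r3, #0x47 → r3=0x47
body[5] xor  r5, r3, r5 → r5=0x0e
body[6] mov  r4, #0x4c → r4=0x4c
body[7] xor  r4, r3, r5 → r4=0x49
epilogue: pop r4=0xec, sp=0xa9
epilogue: pop r3=0xe0, sp=0xaa
epilogue: pop r1=0xfd, sp=0xab
epilogue: pop r0=0x30, sp=0xac
r3 is callee-saved → restored

REG = 0xe0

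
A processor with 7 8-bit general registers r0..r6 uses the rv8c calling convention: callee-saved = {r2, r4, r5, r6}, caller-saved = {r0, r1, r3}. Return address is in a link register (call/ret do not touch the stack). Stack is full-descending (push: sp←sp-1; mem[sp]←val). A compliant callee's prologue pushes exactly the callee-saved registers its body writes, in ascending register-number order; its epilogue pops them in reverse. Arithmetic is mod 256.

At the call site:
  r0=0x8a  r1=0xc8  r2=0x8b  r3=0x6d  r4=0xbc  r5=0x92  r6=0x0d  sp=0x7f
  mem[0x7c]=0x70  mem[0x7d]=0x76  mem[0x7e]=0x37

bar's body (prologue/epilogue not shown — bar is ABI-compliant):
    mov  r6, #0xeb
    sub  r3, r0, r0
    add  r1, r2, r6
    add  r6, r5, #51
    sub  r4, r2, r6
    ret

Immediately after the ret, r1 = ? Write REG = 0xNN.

prologue: push r4 -> mem[0x7e]=0xbc, sp=0x7e
prologue: push r6 -> mem[0x7d]=0x0d, sp=0x7d
body[0] mov  r6, #0xeb -> r6=0xeb
body[1] sub  r3, r0, r0 -> r3=0x00
body[2] add  r1, r2, r6 -> r1=0x76
body[3] add  r6, r5, #51 -> r6=0xc5
body[4] sub  r4, r2, r6 -> r4=0xc6
epilogue: pop r6=0x0d, sp=0x7e
epilogue: pop r4=0xbc, sp=0x7f
r1 is caller-saved -> body value

REG = 0x76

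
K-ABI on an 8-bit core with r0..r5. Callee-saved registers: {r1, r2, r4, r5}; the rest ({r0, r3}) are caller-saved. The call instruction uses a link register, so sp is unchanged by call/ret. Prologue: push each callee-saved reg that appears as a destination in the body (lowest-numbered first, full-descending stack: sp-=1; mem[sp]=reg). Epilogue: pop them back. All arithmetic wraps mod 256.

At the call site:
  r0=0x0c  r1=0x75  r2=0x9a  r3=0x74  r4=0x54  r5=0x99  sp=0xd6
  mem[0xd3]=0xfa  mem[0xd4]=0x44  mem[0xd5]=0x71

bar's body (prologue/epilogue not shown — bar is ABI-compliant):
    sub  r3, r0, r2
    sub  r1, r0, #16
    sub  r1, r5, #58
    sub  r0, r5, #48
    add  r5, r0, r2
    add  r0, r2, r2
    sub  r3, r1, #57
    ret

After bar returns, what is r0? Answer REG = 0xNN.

prologue: push r1 → mem[0xd5]=0x75, sp=0xd5
prologue: push r5 → mem[0xd4]=0x99, sp=0xd4
body[0] sub  r3, r0, r2 → r3=0x72
body[1] sub  r1, r0, #16 → r1=0xfc
body[2] sub  r1, r5, #58 → r1=0x5f
body[3] sub  r0, r5, #48 → r0=0x69
body[4] add  r5, r0, r2 → r5=0x03
body[5] add  r0, r2, r2 → r0=0x34
body[6] sub  r3, r1, #57 → r3=0x26
epilogue: pop r5=0x99, sp=0xd5
epilogue: pop r1=0x75, sp=0xd6
r0 is caller-saved → body value

REG = 0x34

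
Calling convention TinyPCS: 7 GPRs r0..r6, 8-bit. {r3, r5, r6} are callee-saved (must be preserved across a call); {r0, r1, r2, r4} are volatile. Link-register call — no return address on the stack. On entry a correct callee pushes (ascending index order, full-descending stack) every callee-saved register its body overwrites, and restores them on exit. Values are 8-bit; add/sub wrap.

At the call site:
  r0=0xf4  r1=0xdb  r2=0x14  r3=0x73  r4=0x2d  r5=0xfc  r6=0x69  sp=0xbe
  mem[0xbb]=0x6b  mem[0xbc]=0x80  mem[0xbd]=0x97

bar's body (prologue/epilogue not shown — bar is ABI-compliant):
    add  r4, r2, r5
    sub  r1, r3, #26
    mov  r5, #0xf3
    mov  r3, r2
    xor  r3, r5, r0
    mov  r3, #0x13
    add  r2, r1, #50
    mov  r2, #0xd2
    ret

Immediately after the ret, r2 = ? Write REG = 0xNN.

prologue: push r3 -> mem[0xbd]=0x73, sp=0xbd
prologue: push r5 -> mem[0xbc]=0xfc, sp=0xbc
body[0] add  r4, r2, r5 -> r4=0x10
body[1] sub  r1, r3, #26 -> r1=0x59
body[2] mov  r5, #0xf3 -> r5=0xf3
body[3] mov  r3, r2 -> r3=0x14
body[4] xor  r3, r5, r0 -> r3=0x07
body[5] mov  r3, #0x13 -> r3=0x13
body[6] add  r2, r1, #50 -> r2=0x8b
body[7] mov  r2, #0xd2 -> r2=0xd2
epilogue: pop r5=0xfc, sp=0xbd
epilogue: pop r3=0x73, sp=0xbe
r2 is caller-saved -> body value

REG = 0xd2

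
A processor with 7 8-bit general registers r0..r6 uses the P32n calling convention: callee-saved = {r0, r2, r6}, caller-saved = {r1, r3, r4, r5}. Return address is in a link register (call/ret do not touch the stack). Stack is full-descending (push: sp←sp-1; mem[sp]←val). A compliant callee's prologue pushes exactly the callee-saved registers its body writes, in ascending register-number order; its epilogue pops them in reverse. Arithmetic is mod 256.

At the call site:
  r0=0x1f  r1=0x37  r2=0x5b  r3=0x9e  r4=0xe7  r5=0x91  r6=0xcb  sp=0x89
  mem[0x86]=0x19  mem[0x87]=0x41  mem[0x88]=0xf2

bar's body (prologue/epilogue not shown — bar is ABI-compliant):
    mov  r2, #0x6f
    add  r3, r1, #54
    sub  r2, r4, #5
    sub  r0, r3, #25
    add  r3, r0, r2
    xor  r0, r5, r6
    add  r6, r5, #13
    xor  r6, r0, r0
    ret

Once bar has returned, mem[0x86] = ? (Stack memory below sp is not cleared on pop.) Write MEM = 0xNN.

prologue: push r0 → mem[0x88]=0x1f, sp=0x88
prologue: push r2 → mem[0x87]=0x5b, sp=0x87
prologue: push r6 → mem[0x86]=0xcb, sp=0x86
body[0] mov  r2, #0x6f → r2=0x6f
body[1] add  r3, r1, #54 → r3=0x6d
body[2] sub  r2, r4, #5 → r2=0xe2
body[3] sub  r0, r3, #25 → r0=0x54
body[4] add  r3, r0, r2 → r3=0x36
body[5] xor  r0, r5, r6 → r0=0x5a
body[6] add  r6, r5, #13 → r6=0x9e
body[7] xor  r6, r0, r0 → r6=0x00
epilogue: pop r6=0xcb, sp=0x87
epilogue: pop r2=0x5b, sp=0x88
epilogue: pop r0=0x1f, sp=0x89
prologue pushed ['r0', 'r2', 'r6'] at ['0x88', '0x87', '0x86']

MEM = 0xcb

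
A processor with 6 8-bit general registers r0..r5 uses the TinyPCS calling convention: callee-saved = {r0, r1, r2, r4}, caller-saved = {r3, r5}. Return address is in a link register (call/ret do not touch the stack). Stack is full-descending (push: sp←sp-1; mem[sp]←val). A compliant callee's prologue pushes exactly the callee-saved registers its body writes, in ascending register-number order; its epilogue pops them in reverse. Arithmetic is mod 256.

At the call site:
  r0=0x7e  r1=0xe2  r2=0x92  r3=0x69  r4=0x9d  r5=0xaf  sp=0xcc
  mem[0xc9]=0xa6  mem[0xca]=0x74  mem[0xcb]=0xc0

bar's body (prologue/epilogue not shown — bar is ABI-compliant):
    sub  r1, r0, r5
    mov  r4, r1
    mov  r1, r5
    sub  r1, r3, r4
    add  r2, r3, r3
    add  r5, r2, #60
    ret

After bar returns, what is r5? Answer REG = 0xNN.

REG = 0x0e

prologue: push r1 -> mem[0xcb]=0xe2, sp=0xcb
prologue: push r2 -> mem[0xca]=0x92, sp=0xca
prologue: push r4 -> mem[0xc9]=0x9d, sp=0xc9
body[0] sub  r1, r0, r5 -> r1=0xcf
body[1] mov  r4, r1 -> r4=0xcf
body[2] mov  r1, r5 -> r1=0xaf
body[3] sub  r1, r3, r4 -> r1=0x9a
body[4] add  r2, r3, r3 -> r2=0xd2
body[5] add  r5, r2, #60 -> r5=0x0e
epilogue: pop r4=0x9d, sp=0xca
epilogue: pop r2=0x92, sp=0xcb
epilogue: pop r1=0xe2, sp=0xcc
r5 is caller-saved -> body value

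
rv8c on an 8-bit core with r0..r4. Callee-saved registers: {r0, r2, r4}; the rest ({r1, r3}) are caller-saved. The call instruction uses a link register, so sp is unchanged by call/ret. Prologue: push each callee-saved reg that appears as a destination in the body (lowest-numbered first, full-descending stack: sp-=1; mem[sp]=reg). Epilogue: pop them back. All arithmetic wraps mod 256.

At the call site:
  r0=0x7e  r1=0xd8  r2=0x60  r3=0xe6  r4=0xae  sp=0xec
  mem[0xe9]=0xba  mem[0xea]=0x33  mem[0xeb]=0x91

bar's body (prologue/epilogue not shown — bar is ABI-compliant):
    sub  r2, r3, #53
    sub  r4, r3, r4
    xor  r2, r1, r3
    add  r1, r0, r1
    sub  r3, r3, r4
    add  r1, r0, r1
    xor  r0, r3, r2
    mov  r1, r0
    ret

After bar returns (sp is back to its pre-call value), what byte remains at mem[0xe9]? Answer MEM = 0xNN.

MEM = 0xae

prologue: push r0 → mem[0xeb]=0x7e, sp=0xeb
prologue: push r2 → mem[0xea]=0x60, sp=0xea
prologue: push r4 → mem[0xe9]=0xae, sp=0xe9
body[0] sub  r2, r3, #53 → r2=0xb1
body[1] sub  r4, r3, r4 → r4=0x38
body[2] xor  r2, r1, r3 → r2=0x3e
body[3] add  r1, r0, r1 → r1=0x56
body[4] sub  r3, r3, r4 → r3=0xae
body[5] add  r1, r0, r1 → r1=0xd4
body[6] xor  r0, r3, r2 → r0=0x90
body[7] mov  r1, r0 → r1=0x90
epilogue: pop r4=0xae, sp=0xea
epilogue: pop r2=0x60, sp=0xeb
epilogue: pop r0=0x7e, sp=0xec
prologue pushed ['r0', 'r2', 'r4'] at ['0xeb', '0xea', '0xe9']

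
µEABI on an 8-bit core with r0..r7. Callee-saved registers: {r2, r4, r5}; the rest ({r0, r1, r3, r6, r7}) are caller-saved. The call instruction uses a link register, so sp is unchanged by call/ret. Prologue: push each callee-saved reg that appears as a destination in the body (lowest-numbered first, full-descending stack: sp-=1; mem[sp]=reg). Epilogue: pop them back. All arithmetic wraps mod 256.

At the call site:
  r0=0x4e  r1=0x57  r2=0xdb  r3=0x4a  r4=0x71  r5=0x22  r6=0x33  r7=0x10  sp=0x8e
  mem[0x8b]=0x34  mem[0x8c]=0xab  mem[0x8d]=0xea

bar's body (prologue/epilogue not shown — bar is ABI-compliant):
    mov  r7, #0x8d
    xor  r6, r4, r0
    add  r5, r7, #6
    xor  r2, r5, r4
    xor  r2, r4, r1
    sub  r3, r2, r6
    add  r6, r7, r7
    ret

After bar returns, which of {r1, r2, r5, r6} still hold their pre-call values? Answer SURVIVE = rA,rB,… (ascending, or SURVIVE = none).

SURVIVE = r1,r2,r5

prologue: push r2 -> mem[0x8d]=0xdb, sp=0x8d
prologue: push r5 -> mem[0x8c]=0x22, sp=0x8c
body[0] mov  r7, #0x8d -> r7=0x8d
body[1] xor  r6, r4, r0 -> r6=0x3f
body[2] add  r5, r7, #6 -> r5=0x93
body[3] xor  r2, r5, r4 -> r2=0xe2
body[4] xor  r2, r4, r1 -> r2=0x26
body[5] sub  r3, r2, r6 -> r3=0xe7
body[6] add  r6, r7, r7 -> r6=0x1a
epilogue: pop r5=0x22, sp=0x8d
epilogue: pop r2=0xdb, sp=0x8e
r1: caller-saved, written=False
r2: callee-saved, written=True
r5: callee-saved, written=True
r6: caller-saved, written=True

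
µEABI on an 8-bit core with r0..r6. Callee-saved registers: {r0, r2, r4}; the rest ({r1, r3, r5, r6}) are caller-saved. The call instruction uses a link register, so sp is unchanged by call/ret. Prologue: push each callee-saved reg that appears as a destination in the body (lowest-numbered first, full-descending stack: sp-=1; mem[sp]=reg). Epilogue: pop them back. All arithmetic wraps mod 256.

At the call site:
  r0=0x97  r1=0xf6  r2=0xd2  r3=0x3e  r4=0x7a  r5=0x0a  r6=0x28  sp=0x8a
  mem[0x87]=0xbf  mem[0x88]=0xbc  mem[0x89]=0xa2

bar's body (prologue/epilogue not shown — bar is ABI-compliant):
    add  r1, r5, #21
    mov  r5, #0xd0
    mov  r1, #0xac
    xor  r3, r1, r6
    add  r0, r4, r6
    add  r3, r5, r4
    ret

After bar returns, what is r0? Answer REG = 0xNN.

REG = 0x97

prologue: push r0 -> mem[0x89]=0x97, sp=0x89
body[0] add  r1, r5, #21 -> r1=0x1f
body[1] mov  r5, #0xd0 -> r5=0xd0
body[2] mov  r1, #0xac -> r1=0xac
body[3] xor  r3, r1, r6 -> r3=0x84
body[4] add  r0, r4, r6 -> r0=0xa2
body[5] add  r3, r5, r4 -> r3=0x4a
epilogue: pop r0=0x97, sp=0x8a
r0 is callee-saved -> restored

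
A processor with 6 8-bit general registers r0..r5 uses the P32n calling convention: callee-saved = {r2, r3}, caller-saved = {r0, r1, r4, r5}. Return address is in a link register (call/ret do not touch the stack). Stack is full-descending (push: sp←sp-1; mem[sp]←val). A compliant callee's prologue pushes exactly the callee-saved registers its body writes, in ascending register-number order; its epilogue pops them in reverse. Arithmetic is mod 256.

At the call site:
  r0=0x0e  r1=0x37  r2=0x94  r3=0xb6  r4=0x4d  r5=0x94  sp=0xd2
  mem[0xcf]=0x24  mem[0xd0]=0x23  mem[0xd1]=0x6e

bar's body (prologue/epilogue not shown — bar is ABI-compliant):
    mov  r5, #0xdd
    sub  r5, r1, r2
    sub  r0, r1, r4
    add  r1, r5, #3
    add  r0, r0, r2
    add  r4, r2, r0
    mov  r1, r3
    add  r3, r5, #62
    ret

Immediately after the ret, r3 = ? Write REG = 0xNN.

REG = 0xb6

prologue: push r3 -> mem[0xd1]=0xb6, sp=0xd1
body[0] mov  r5, #0xdd -> r5=0xdd
body[1] sub  r5, r1, r2 -> r5=0xa3
body[2] sub  r0, r1, r4 -> r0=0xea
body[3] add  r1, r5, #3 -> r1=0xa6
body[4] add  r0, r0, r2 -> r0=0x7e
body[5] add  r4, r2, r0 -> r4=0x12
body[6] mov  r1, r3 -> r1=0xb6
body[7] add  r3, r5, #62 -> r3=0xe1
epilogue: pop r3=0xb6, sp=0xd2
r3 is callee-saved -> restored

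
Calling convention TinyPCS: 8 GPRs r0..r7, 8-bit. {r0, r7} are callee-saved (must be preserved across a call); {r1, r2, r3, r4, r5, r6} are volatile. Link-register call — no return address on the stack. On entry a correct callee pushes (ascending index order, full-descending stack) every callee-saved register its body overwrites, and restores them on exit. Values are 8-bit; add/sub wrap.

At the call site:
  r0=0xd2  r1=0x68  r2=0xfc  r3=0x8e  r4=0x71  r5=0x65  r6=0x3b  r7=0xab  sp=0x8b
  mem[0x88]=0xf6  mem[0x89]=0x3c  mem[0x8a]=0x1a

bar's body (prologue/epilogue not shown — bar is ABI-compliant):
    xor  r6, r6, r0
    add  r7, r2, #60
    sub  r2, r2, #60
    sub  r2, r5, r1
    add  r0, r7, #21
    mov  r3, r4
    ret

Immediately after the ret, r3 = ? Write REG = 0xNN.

prologue: push r0 → mem[0x8a]=0xd2, sp=0x8a
prologue: push r7 → mem[0x89]=0xab, sp=0x89
body[0] xor  r6, r6, r0 → r6=0xe9
body[1] add  r7, r2, #60 → r7=0x38
body[2] sub  r2, r2, #60 → r2=0xc0
body[3] sub  r2, r5, r1 → r2=0xfd
body[4] add  r0, r7, #21 → r0=0x4d
body[5] mov  r3, r4 → r3=0x71
epilogue: pop r7=0xab, sp=0x8a
epilogue: pop r0=0xd2, sp=0x8b
r3 is caller-saved → body value

REG = 0x71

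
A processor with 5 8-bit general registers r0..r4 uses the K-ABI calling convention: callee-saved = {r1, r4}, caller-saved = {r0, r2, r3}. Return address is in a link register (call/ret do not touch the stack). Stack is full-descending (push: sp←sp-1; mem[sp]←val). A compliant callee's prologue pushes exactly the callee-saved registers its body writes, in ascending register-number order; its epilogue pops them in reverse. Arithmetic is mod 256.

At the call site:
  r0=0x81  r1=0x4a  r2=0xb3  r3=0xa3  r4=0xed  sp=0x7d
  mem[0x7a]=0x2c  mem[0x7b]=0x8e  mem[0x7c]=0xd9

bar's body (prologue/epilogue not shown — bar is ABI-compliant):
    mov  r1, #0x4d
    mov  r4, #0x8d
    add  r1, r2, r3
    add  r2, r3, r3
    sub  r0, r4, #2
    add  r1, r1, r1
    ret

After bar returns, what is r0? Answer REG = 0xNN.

REG = 0x8b

prologue: push r1 → mem[0x7c]=0x4a, sp=0x7c
prologue: push r4 → mem[0x7b]=0xed, sp=0x7b
body[0] mov  r1, #0x4d → r1=0x4d
body[1] mov  r4, #0x8d → r4=0x8d
body[2] add  r1, r2, r3 → r1=0x56
body[3] add  r2, r3, r3 → r2=0x46
body[4] sub  r0, r4, #2 → r0=0x8b
body[5] add  r1, r1, r1 → r1=0xac
epilogue: pop r4=0xed, sp=0x7c
epilogue: pop r1=0x4a, sp=0x7d
r0 is caller-saved → body value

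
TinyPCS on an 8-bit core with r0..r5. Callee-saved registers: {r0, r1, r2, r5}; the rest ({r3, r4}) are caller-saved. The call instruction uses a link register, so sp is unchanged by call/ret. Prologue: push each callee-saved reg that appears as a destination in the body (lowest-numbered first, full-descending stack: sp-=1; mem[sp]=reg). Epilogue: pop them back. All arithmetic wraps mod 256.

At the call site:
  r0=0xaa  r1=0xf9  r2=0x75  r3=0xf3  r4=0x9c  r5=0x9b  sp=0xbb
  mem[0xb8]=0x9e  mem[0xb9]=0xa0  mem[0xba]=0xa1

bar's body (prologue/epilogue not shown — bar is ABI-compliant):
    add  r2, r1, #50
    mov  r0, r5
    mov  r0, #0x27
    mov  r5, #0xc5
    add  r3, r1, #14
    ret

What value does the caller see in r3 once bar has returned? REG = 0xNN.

REG = 0x07

prologue: push r0 -> mem[0xba]=0xaa, sp=0xba
prologue: push r2 -> mem[0xb9]=0x75, sp=0xb9
prologue: push r5 -> mem[0xb8]=0x9b, sp=0xb8
body[0] add  r2, r1, #50 -> r2=0x2b
body[1] mov  r0, r5 -> r0=0x9b
body[2] mov  r0, #0x27 -> r0=0x27
body[3] mov  r5, #0xc5 -> r5=0xc5
body[4] add  r3, r1, #14 -> r3=0x07
epilogue: pop r5=0x9b, sp=0xb9
epilogue: pop r2=0x75, sp=0xba
epilogue: pop r0=0xaa, sp=0xbb
r3 is caller-saved -> body value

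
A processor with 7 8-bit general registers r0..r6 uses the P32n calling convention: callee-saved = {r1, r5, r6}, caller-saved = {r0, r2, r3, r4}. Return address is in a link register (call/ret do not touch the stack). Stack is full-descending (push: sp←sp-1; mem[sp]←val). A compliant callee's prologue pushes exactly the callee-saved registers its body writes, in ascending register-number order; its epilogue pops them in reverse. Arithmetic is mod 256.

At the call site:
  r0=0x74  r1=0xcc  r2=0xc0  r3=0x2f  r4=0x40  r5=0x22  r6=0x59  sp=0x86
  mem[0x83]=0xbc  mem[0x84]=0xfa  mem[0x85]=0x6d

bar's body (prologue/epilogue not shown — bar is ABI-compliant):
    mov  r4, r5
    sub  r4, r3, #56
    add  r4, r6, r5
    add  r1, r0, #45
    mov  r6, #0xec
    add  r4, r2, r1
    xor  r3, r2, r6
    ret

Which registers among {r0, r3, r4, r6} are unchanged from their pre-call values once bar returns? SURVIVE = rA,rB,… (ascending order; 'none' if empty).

prologue: push r1 → mem[0x85]=0xcc, sp=0x85
prologue: push r6 → mem[0x84]=0x59, sp=0x84
body[0] mov  r4, r5 → r4=0x22
body[1] sub  r4, r3, #56 → r4=0xf7
body[2] add  r4, r6, r5 → r4=0x7b
body[3] add  r1, r0, #45 → r1=0xa1
body[4] mov  r6, #0xec → r6=0xec
body[5] add  r4, r2, r1 → r4=0x61
body[6] xor  r3, r2, r6 → r3=0x2c
epilogue: pop r6=0x59, sp=0x85
epilogue: pop r1=0xcc, sp=0x86
r0: caller-saved, written=False
r3: caller-saved, written=True
r4: caller-saved, written=True
r6: callee-saved, written=True

SURVIVE = r0,r6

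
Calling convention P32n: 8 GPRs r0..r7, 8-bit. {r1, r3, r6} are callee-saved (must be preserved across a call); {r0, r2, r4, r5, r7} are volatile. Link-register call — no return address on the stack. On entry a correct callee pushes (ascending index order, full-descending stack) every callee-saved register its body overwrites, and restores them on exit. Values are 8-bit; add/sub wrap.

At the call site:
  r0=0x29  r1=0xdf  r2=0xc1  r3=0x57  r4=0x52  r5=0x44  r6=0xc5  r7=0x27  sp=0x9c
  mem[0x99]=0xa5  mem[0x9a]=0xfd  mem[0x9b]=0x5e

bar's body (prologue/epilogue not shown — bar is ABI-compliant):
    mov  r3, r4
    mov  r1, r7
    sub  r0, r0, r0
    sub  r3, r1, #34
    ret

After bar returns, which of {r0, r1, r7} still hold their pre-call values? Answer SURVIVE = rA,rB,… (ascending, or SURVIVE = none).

SURVIVE = r1,r7

prologue: push r1 → mem[0x9b]=0xdf, sp=0x9b
prologue: push r3 → mem[0x9a]=0x57, sp=0x9a
body[0] mov  r3, r4 → r3=0x52
body[1] mov  r1, r7 → r1=0x27
body[2] sub  r0, r0, r0 → r0=0x00
body[3] sub  r3, r1, #34 → r3=0x05
epilogue: pop r3=0x57, sp=0x9b
epilogue: pop r1=0xdf, sp=0x9c
r0: caller-saved, written=True
r1: callee-saved, written=True
r7: caller-saved, written=False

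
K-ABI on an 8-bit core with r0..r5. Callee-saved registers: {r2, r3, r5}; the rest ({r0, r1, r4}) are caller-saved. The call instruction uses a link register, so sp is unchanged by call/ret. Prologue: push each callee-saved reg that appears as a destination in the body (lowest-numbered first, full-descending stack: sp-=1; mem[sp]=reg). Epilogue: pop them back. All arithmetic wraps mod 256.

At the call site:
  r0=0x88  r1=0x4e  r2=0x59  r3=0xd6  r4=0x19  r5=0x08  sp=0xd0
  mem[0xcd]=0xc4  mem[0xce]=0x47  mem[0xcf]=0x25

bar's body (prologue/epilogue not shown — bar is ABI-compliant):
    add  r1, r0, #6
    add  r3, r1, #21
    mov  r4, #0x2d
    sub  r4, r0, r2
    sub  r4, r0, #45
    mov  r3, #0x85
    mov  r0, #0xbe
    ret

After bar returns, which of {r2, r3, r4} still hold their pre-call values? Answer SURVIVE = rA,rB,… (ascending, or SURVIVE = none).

prologue: push r3 → mem[0xcf]=0xd6, sp=0xcf
body[0] add  r1, r0, #6 → r1=0x8e
body[1] add  r3, r1, #21 → r3=0xa3
body[2] mov  r4, #0x2d → r4=0x2d
body[3] sub  r4, r0, r2 → r4=0x2f
body[4] sub  r4, r0, #45 → r4=0x5b
body[5] mov  r3, #0x85 → r3=0x85
body[6] mov  r0, #0xbe → r0=0xbe
epilogue: pop r3=0xd6, sp=0xd0
r2: callee-saved, written=False
r3: callee-saved, written=True
r4: caller-saved, written=True

SURVIVE = r2,r3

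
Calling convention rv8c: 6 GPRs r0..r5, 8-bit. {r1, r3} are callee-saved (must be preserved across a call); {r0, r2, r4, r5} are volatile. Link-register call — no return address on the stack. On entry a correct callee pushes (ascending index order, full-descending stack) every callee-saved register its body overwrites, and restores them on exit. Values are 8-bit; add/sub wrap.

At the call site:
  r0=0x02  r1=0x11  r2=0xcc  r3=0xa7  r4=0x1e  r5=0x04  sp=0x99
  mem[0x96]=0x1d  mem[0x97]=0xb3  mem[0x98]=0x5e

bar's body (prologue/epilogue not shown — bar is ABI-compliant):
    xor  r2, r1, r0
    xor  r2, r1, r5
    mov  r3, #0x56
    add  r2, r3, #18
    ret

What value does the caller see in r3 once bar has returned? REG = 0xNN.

prologue: push r3 → mem[0x98]=0xa7, sp=0x98
body[0] xor  r2, r1, r0 → r2=0x13
body[1] xor  r2, r1, r5 → r2=0x15
body[2] mov  r3, #0x56 → r3=0x56
body[3] add  r2, r3, #18 → r2=0x68
epilogue: pop r3=0xa7, sp=0x99
r3 is callee-saved → restored

REG = 0xa7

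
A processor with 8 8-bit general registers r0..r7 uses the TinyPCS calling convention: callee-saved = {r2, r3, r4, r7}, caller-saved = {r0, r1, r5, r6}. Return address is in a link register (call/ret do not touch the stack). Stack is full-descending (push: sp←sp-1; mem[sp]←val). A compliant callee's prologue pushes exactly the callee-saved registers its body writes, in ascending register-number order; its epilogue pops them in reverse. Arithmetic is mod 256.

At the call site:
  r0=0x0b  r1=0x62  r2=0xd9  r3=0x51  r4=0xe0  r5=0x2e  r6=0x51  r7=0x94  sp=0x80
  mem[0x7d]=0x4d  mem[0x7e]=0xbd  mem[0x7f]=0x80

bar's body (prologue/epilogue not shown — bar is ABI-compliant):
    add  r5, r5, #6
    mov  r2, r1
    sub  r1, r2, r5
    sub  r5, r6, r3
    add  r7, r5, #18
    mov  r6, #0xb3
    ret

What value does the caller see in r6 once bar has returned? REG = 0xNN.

prologue: push r2 -> mem[0x7f]=0xd9, sp=0x7f
prologue: push r7 -> mem[0x7e]=0x94, sp=0x7e
body[0] add  r5, r5, #6 -> r5=0x34
body[1] mov  r2, r1 -> r2=0x62
body[2] sub  r1, r2, r5 -> r1=0x2e
body[3] sub  r5, r6, r3 -> r5=0x00
body[4] add  r7, r5, #18 -> r7=0x12
body[5] mov  r6, #0xb3 -> r6=0xb3
epilogue: pop r7=0x94, sp=0x7f
epilogue: pop r2=0xd9, sp=0x80
r6 is caller-saved -> body value

REG = 0xb3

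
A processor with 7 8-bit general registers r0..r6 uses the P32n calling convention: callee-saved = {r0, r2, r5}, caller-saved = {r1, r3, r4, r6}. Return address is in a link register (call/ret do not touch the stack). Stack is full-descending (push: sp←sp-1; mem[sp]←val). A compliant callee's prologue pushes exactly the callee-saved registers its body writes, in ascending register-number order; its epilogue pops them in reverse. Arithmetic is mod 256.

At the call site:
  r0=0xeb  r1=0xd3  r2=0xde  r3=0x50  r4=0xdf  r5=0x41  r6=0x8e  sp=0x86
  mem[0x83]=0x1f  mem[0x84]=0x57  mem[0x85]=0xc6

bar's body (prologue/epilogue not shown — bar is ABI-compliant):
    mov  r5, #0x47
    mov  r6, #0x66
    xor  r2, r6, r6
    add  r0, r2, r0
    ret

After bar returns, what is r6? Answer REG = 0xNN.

REG = 0x66

prologue: push r0 → mem[0x85]=0xeb, sp=0x85
prologue: push r2 → mem[0x84]=0xde, sp=0x84
prologue: push r5 → mem[0x83]=0x41, sp=0x83
body[0] mov  r5, #0x47 → r5=0x47
body[1] mov  r6, #0x66 → r6=0x66
body[2] xor  r2, r6, r6 → r2=0x00
body[3] add  r0, r2, r0 → r0=0xeb
epilogue: pop r5=0x41, sp=0x84
epilogue: pop r2=0xde, sp=0x85
epilogue: pop r0=0xeb, sp=0x86
r6 is caller-saved → body value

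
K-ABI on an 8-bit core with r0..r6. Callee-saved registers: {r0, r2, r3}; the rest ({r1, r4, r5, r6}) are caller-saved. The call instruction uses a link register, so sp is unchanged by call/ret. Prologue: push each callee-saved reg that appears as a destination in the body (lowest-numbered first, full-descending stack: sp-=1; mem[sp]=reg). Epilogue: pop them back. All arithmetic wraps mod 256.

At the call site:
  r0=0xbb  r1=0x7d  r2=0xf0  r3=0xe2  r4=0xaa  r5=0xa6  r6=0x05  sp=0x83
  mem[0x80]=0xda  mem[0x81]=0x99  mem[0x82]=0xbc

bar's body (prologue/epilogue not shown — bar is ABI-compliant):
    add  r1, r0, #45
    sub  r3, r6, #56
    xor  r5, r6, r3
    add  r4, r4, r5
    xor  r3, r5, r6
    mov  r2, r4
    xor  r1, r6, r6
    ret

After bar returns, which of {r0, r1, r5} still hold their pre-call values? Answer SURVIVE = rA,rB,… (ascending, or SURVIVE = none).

SURVIVE = r0

prologue: push r2 → mem[0x82]=0xf0, sp=0x82
prologue: push r3 → mem[0x81]=0xe2, sp=0x81
body[0] add  r1, r0, #45 → r1=0xe8
body[1] sub  r3, r6, #56 → r3=0xcd
body[2] xor  r5, r6, r3 → r5=0xc8
body[3] add  r4, r4, r5 → r4=0x72
body[4] xor  r3, r5, r6 → r3=0xcd
body[5] mov  r2, r4 → r2=0x72
body[6] xor  r1, r6, r6 → r1=0x00
epilogue: pop r3=0xe2, sp=0x82
epilogue: pop r2=0xf0, sp=0x83
r0: callee-saved, written=False
r1: caller-saved, written=True
r5: caller-saved, written=True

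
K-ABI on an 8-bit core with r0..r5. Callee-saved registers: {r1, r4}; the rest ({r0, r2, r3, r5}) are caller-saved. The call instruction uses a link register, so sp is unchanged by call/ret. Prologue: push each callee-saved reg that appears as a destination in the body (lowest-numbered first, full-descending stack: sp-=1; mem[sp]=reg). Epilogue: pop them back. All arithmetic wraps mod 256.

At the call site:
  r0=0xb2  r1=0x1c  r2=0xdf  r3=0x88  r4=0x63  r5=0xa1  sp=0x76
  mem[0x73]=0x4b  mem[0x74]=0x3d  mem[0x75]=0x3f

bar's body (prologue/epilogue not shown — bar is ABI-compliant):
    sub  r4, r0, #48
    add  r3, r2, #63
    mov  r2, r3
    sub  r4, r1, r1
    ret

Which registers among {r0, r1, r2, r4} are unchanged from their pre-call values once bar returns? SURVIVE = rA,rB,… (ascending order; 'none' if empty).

prologue: push r4 → mem[0x75]=0x63, sp=0x75
body[0] sub  r4, r0, #48 → r4=0x82
body[1] add  r3, r2, #63 → r3=0x1e
body[2] mov  r2, r3 → r2=0x1e
body[3] sub  r4, r1, r1 → r4=0x00
epilogue: pop r4=0x63, sp=0x76
r0: caller-saved, written=False
r1: callee-saved, written=False
r2: caller-saved, written=True
r4: callee-saved, written=True

SURVIVE = r0,r1,r4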